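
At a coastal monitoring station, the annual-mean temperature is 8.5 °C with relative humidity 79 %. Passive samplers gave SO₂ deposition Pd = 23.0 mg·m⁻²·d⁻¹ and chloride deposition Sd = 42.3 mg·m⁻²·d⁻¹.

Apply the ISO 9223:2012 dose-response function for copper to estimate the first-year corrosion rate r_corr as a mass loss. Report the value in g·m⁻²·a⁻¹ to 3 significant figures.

r_corr = 16.0 g·m⁻²·a⁻¹

copper: f(T) = +0.126·(T−10) [T≤10 °C] = -0.1890
  Pd branch = 0.0053·Pd^0.26·e^(0.059·RH+f) = 1.048 μm/a
  Sd branch = 0.01025·Sd^0.27·e^(0.036·RH+0.049·T) = 0.7343 μm/a
  r_corr = 1.048 + 0.7343 = 1.783 μm/a
Convert to mass loss: 1.783 μm/a × 8.96 g/cm³ = 15.97 g·m⁻²·a⁻¹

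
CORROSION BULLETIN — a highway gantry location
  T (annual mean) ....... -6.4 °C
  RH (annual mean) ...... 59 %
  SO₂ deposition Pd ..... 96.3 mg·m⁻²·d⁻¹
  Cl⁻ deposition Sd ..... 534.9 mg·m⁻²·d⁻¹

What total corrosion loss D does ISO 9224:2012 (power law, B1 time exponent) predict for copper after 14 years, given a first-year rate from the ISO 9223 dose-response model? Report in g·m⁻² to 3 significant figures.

D(14) = 21.5 g·m⁻²

copper: f(T) = +0.126·(T−10) [T≤10 °C] = -2.0664
  SO₂ term: 0.0053·96.3^0.26·exp(0.059·59-2.0664) = 0.07151
  Sd branch = 0.01025·Sd^0.27·e^(0.036·RH+0.049·T) = 0.3417 μm/a
  sum: 0.07151 + 0.3417 → r_corr = 0.4132 μm/a
Power-law: D(14) = r_corr · 14^0.667
  D(14) = 0.4132 × 14^0.667 = 0.4132 × 5.814 = 2.402 μm
  Mass loss = 2.402 μm × 8.96 g/cm³ = 21.52 g·m⁻²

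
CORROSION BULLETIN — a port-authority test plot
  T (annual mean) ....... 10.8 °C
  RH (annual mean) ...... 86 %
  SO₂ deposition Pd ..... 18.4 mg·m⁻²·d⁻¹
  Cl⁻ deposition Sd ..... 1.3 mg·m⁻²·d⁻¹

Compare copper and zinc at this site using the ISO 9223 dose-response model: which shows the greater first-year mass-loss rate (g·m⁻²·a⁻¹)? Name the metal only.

copper: f(T) = -0.080·(T−10) [T>10 °C] = -0.0640
  SO₂ term: 0.0053·18.4^0.26·exp(0.059·86-0.0640) = 1.694
  Sd branch = 0.01025·Sd^0.27·e^(0.036·RH+0.049·T) = 0.4129 μm/a
  r_corr = 1.694 + 0.4129 = 2.107 μm/a
  mass loss = 2.107 μm/a × 8.96 g/cm³ = 18.88 g·m⁻²·a⁻¹
zinc: f(T) = -0.071·(T−10) [T>10 °C] = -0.0568
  SO₂ term: 0.0129·18.4^0.44·exp(0.046·86-0.0568) = 2.294
  Cl⁻ term: 0.0175·1.3^0.57·exp(0.008·86+0.085·10.8) = 0.1013
  sum: 2.294 + 0.1013 → r_corr = 2.395 μm/a
  mass loss = 2.395 μm/a × 7.14 g/cm³ = 17.1 g·m⁻²·a⁻¹
Ordering by g·m⁻²·a⁻¹: copper (18.9) > zinc (17.1)

copper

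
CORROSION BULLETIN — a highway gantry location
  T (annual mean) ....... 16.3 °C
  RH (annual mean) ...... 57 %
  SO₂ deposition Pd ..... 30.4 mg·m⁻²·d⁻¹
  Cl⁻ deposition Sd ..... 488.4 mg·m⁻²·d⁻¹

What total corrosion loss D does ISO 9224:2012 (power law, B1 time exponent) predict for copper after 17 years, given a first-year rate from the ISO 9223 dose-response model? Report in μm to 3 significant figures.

copper: temperature factor f = -0.080·(6.3) = -0.5040
  Pd branch = 0.0053·Pd^0.26·e^(0.059·RH+f) = 0.2246 μm/a
  Cl⁻ term: 0.01025·488.4^0.27·exp(0.036·57+0.049·16.3) = 0.9435
  r_corr = 0.2246 + 0.9435 = 1.168 μm/a
Long-term exponent b (ISO 9224 Table 2, B1) = 0.667
  D(17) = 1.168 × 17^0.667 = 1.168 × 6.618 = 7.73 μm

D(17) = 7.73 μm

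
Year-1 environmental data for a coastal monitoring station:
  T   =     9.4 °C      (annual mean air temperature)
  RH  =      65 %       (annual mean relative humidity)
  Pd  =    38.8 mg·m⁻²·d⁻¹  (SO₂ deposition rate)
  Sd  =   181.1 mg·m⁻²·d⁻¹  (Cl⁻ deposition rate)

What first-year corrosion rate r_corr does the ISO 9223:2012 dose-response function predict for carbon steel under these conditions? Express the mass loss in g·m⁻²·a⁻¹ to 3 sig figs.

r_corr = 562 g·m⁻²·a⁻¹

carbon steel: f(T) = +0.150·(T−10) [T≤10 °C] = -0.0900
  Pd branch = 1.77·Pd^0.52·e^(0.02·RH+f) = 39.78 μm/a
  Cl⁻ term: 0.102·181.1^0.62·exp(0.033·65+0.04·9.4) = 31.87
  sum: 39.78 + 31.87 → r_corr = 71.65 μm/a
Convert to mass loss: 71.65 μm/a × 7.85 g/cm³ = 562.4 g·m⁻²·a⁻¹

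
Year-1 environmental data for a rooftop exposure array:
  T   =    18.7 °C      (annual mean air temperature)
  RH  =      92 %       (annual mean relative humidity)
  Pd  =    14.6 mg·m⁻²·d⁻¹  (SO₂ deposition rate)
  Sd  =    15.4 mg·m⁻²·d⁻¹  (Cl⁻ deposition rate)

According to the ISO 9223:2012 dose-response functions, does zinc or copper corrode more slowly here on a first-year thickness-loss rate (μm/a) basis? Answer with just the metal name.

zinc

zinc: T>10 °C ⇒ hinge -0.071·(18.7−10) = -0.6177
  sulphur-dioxide contribution → 1.558 μm/a
  chloride contribution → 0.8509 μm/a
  ⇒ r_corr(zinc) = 2.409 μm/a
copper: T>10 °C ⇒ hinge -0.080·(18.7−10) = -0.6960
  sulphur-dioxide contribution → 1.208 μm/a
  chloride contribution → 1.471 μm/a
  ⇒ r_corr(copper) = 2.679 μm/a
Ordering by μm/a: copper (2.68) > zinc (2.41)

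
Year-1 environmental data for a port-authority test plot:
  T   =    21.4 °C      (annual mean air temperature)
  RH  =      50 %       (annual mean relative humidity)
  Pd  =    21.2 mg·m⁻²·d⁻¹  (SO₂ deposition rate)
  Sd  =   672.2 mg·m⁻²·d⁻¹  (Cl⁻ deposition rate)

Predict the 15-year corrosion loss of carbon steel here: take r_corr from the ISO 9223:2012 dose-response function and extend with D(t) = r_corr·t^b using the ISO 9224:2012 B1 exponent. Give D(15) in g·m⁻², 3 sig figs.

carbon steel: T>10 °C ⇒ hinge -0.054·(21.4−10) = -0.6156
  sulphur-dioxide contribution → 12.72 μm/a
  chloride contribution → 70.79 μm/a
  total first-year rate 83.52 μm/a
Long-term exponent b (ISO 9224 Table 2, B1) = 0.523
  D(15) = 83.52 × 15^0.523 = 83.52 × 4.122 = 344.2 μm
  Mass loss = 344.2 μm × 7.85 g/cm³ = 2702 g·m⁻²

D(15) = 2.70e+03 g·m⁻²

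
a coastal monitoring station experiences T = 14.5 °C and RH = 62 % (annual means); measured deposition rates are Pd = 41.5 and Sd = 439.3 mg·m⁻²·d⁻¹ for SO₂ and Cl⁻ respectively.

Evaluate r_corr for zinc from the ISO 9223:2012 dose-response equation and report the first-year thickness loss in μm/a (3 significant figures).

r_corr = 4.00 μm/a

zinc: f(T) = -0.071·(T−10) [T>10 °C] = -0.3195
  SO₂ term: 0.0129·41.5^0.44·exp(0.046·62-0.3195) = 0.8363
  Sd branch = 0.0175·Sd^0.57·e^(0.008·RH+0.085·T) = 3.163 μm/a
  sum: 0.8363 + 3.163 → r_corr = 3.999 μm/a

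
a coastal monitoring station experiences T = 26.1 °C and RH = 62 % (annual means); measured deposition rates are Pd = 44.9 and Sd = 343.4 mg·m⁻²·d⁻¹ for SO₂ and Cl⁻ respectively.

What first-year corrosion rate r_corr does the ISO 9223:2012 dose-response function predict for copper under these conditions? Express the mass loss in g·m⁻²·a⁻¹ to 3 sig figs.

r_corr = 16.2 g·m⁻²·a⁻¹

copper: f(T) = -0.080·(T−10) [T>10 °C] = -1.2880
  SO₂ term: 0.0053·44.9^0.26·exp(0.059·62-1.2880) = 0.1525
  Sd branch = 0.01025·Sd^0.27·e^(0.036·RH+0.049·T) = 1.66 μm/a
  sum: 0.1525 + 1.66 → r_corr = 1.813 μm/a
Convert to mass loss: 1.813 μm/a × 8.96 g/cm³ = 16.24 g·m⁻²·a⁻¹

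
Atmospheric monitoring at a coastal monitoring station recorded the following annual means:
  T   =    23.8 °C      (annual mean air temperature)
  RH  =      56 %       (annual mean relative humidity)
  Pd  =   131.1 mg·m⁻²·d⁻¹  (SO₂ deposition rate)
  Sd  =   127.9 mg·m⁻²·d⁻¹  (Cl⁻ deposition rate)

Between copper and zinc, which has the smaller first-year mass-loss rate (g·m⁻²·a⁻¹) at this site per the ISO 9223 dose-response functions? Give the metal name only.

copper

copper: f(T) = -0.080·(T−10) [T>10 °C] = -1.1040
  Pd branch = 0.0053·Pd^0.26·e^(0.059·RH+f) = 0.1699 μm/a
  Cl⁻ term: 0.01025·127.9^0.27·exp(0.036·56+0.049·23.8) = 0.9154
  sum: 0.1699 + 0.9154 → r_corr = 1.085 μm/a
  mass loss = 1.085 μm/a × 8.96 g/cm³ = 9.724 g·m⁻²·a⁻¹
zinc: temperature factor f = -0.071·(13.8) = -0.9798
  Pd branch = 0.0129·Pd^0.44·e^(0.046·RH+f) = 0.5439 μm/a
  Sd branch = 0.0175·Sd^0.57·e^(0.008·RH+0.085·T) = 3.289 μm/a
  r_corr = 0.5439 + 3.289 = 3.833 μm/a
  mass loss = 3.833 μm/a × 7.14 g/cm³ = 27.37 g·m⁻²·a⁻¹
Ordering by g·m⁻²·a⁻¹: zinc (27.4) > copper (9.72)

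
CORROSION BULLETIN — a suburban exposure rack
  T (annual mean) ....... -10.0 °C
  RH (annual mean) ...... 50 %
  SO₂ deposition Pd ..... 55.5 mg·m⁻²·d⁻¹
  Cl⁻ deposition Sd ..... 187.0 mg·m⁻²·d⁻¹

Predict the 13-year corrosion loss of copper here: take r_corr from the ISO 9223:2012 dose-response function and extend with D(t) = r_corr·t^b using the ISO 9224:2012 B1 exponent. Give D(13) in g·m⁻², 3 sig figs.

D(13) = 8.88 g·m⁻²

copper: temperature factor f = +0.126·(-20.0) = -2.5200
  SO₂ term: 0.0053·55.5^0.26·exp(0.059·50-2.5200) = 0.02315
  Sd branch = 0.01025·Sd^0.27·e^(0.036·RH+0.049·T) = 0.156 μm/a
  sum: 0.02315 + 0.156 → r_corr = 0.1791 μm/a
Long-term exponent b (ISO 9224 Table 2, B1) = 0.667
  D(13) = 0.1791 × 13^0.667 = 0.1791 × 5.534 = 0.9912 μm
  Mass loss = 0.9912 μm × 8.96 g/cm³ = 8.881 g·m⁻²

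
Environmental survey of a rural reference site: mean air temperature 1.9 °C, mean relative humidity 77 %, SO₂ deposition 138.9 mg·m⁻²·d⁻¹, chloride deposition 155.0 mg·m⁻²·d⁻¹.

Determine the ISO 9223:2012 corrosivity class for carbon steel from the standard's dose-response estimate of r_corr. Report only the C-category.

C4

carbon steel: f(T) = +0.150·(T−10) [T≤10 °C] = -1.2150
  SO₂ term: 1.77·138.9^0.52·exp(0.02·77-1.2150) = 31.87
  Cl⁻ term: 0.102·155.0^0.62·exp(0.033·77+0.04·1.9) = 31.85
  sum: 31.87 + 31.85 → r_corr = 63.72 μm/a
Category bounds: 50…80 μm/a bracket r_corr ⇒ C4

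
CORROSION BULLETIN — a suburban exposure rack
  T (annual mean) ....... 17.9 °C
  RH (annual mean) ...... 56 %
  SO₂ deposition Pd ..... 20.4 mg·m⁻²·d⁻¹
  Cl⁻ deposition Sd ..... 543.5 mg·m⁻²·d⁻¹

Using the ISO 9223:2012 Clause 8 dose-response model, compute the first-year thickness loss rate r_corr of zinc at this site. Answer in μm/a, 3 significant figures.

r_corr = 4.91 μm/a

zinc: f(T) = -0.071·(T−10) [T>10 °C] = -0.5609
  SO₂ term: 0.0129·20.4^0.44·exp(0.046·56-0.5609) = 0.3647
  Cl⁻ term: 0.0175·543.5^0.57·exp(0.008·56+0.085·17.9) = 4.544
  r_corr = 0.3647 + 4.544 = 4.909 μm/a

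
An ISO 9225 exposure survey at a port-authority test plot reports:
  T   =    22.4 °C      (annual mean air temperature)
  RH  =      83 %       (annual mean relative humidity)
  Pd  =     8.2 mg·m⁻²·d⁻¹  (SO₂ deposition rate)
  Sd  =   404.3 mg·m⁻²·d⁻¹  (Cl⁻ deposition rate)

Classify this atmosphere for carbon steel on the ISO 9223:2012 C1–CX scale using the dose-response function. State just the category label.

carbon steel: f(T) = -0.054·(T−10) [T>10 °C] = -0.6696
  sulphur-dioxide contribution → 14.23 μm/a
  chloride contribution → 159.7 μm/a
  total first-year rate 174 μm/a
ISO 9223 Table 2 (carbon steel): 80 < 174 ≤ 200 μm/a ⇒ C5

C5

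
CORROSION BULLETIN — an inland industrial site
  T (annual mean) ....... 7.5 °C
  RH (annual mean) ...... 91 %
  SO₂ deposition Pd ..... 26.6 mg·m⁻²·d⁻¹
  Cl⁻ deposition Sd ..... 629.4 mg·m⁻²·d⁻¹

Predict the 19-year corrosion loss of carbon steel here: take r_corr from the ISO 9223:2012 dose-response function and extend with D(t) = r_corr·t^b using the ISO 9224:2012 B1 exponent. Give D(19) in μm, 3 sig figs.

D(19) = 896 μm

carbon steel: temperature factor f = +0.150·(-2.5) = -0.3750
  SO₂ term: 1.77·26.6^0.52·exp(0.02·91-0.3750) = 41.35
  Cl⁻ term: 0.102·629.4^0.62·exp(0.033·91+0.04·7.5) = 150.8
  sum: 41.35 + 150.8 → r_corr = 192.2 μm/a
Long-term exponent b (ISO 9224 Table 2, B1) = 0.523
  D(19) = 192.2 × 19^0.523 = 192.2 × 4.664 = 896.3 μm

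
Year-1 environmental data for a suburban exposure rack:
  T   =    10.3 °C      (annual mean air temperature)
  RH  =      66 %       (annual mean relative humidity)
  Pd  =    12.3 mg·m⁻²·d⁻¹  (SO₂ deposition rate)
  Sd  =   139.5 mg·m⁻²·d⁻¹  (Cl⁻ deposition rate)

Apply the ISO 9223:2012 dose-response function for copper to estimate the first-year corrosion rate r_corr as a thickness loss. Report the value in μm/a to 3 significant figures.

copper: temperature factor f = -0.080·(0.3) = -0.0240
  SO₂ term: 0.0053·12.3^0.26·exp(0.059·66-0.0240) = 0.4879
  Cl⁻ term: 0.01025·139.5^0.27·exp(0.036·66+0.049·10.3) = 0.6932
  sum: 0.4879 + 0.6932 → r_corr = 1.181 μm/a

r_corr = 1.18 μm/a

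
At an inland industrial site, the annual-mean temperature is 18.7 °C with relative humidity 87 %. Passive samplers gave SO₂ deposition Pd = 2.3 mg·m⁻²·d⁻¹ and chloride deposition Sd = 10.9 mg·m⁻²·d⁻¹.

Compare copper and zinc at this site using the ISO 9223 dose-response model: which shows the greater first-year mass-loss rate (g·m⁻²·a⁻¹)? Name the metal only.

copper

copper: temperature factor f = -0.080·(8.7) = -0.6960
  Pd branch = 0.0053·Pd^0.26·e^(0.059·RH+f) = 0.5563 μm/a
  Sd branch = 0.01025·Sd^0.27·e^(0.036·RH+0.049·T) = 1.119 μm/a
  sum: 0.5563 + 1.119 → r_corr = 1.676 μm/a
  mass loss = 1.676 μm/a × 8.96 g/cm³ = 15.01 g·m⁻²·a⁻¹
zinc: f(T) = -0.071·(T−10) [T>10 °C] = -0.6177
  SO₂ term: 0.0129·2.3^0.44·exp(0.046·87-0.6177) = 0.5489
  Cl⁻ term: 0.0175·10.9^0.57·exp(0.008·87+0.085·18.7) = 0.6714
  r_corr = 0.5489 + 0.6714 = 1.22 μm/a
  mass loss = 1.22 μm/a × 7.14 g/cm³ = 8.713 g·m⁻²·a⁻¹
Ordering by g·m⁻²·a⁻¹: copper (15) > zinc (8.71)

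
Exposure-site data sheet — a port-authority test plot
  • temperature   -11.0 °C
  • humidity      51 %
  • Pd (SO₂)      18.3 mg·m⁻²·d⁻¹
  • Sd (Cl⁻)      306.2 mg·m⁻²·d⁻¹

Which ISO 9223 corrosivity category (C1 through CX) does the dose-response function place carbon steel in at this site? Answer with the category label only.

C2

carbon steel: f(T) = +0.150·(T−10) [T≤10 °C] = -3.1500
  sulphur-dioxide contribution → 0.9537 μm/a
  chloride contribution → 12.3 μm/a
  ⇒ r_corr(carbon steel) = 13.25 μm/a
ISO 9223 Table 2 (carbon steel): 1.3 < 13.2 ≤ 25 μm/a ⇒ C2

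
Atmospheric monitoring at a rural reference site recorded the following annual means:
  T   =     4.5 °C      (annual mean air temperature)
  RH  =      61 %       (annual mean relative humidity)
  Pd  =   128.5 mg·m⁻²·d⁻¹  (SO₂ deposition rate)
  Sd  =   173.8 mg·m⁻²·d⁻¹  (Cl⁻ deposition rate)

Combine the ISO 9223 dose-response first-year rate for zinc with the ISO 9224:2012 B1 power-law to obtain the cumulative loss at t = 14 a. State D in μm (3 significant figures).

zinc: temperature factor f = +0.038·(-5.5) = -0.2090
  SO₂ term: 0.0129·128.5^0.44·exp(0.046·61-0.2090) = 1.467
  Sd branch = 0.0175·Sd^0.57·e^(0.008·RH+0.085·T) = 0.7905 μm/a
  sum: 1.467 + 0.7905 → r_corr = 2.257 μm/a
Long-term exponent b (ISO 9224 Table 2, B1) = 0.813
  D(14) = 2.257 × 14^0.813 = 2.257 × 8.547 = 19.29 μm

D(14) = 19.3 μm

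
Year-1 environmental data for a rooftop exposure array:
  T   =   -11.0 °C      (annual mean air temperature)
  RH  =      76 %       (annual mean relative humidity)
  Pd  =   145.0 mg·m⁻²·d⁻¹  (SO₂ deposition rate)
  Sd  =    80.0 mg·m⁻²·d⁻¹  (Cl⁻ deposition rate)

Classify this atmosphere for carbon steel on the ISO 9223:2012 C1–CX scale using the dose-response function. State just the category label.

C2

carbon steel: f(T) = +0.150·(T−10) [T≤10 °C] = -3.1500
  sulphur-dioxide contribution → 4.613 μm/a
  chloride contribution → 12.21 μm/a
  total first-year rate 16.82 μm/a
Category bounds: 1.3…25 μm/a bracket r_corr ⇒ C2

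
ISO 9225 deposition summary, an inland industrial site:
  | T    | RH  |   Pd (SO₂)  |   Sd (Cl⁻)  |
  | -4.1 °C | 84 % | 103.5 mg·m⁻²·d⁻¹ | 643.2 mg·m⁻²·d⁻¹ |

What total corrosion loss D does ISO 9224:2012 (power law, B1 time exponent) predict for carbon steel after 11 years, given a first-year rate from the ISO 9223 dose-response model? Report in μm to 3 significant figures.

D(11) = 312 μm

carbon steel: temperature factor f = +0.150·(-14.1) = -2.1150
  sulphur-dioxide contribution → 12.79 μm/a
  chloride contribution → 76.28 μm/a
  ⇒ r_corr(carbon steel) = 89.07 μm/a
Long-term exponent b (ISO 9224 Table 2, B1) = 0.523
  D(11) = 89.07 × 11^0.523 = 89.07 × 3.505 = 312.2 μm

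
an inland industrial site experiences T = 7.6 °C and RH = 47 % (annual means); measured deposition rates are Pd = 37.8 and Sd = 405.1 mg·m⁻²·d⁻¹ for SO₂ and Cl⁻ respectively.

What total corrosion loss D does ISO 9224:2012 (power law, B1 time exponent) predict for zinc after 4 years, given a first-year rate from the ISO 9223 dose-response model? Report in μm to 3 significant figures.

D(4) = 6.16 μm

zinc: T≤10 °C ⇒ hinge +0.038·(7.6−10) = -0.0912
  sulphur-dioxide contribution → 0.5059 μm/a
  chloride contribution → 1.49 μm/a
  total first-year rate 1.996 μm/a
Long-term exponent b (ISO 9224 Table 2, B1) = 0.813
  D(4) = 1.996 × 4^0.813 = 1.996 × 3.087 = 6.16 μm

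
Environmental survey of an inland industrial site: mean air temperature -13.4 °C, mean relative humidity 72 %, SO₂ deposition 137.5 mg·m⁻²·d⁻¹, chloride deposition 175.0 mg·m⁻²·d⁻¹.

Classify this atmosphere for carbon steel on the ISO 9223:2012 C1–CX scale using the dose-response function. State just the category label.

C2

carbon steel: T≤10 °C ⇒ hinge +0.150·(-13.4−10) = -3.5100
  Pd branch = 1.77·Pd^0.52·e^(0.02·RH+f) = 2.89 μm/a
  Cl⁻ term: 0.102·175.0^0.62·exp(0.033·72+0.04·-13.4) = 15.79
  sum: 2.89 + 15.79 → r_corr = 18.68 μm/a
ISO 9223 Table 2 (carbon steel): 1.3 < 18.7 ≤ 25 μm/a ⇒ C2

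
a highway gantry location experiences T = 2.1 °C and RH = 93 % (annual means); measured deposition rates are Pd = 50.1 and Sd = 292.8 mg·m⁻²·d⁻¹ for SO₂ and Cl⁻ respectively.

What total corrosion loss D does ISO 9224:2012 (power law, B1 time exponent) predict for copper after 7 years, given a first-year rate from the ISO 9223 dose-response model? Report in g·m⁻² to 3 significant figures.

copper: f(T) = +0.126·(T−10) [T≤10 °C] = -0.9954
  sulphur-dioxide contribution → 1.309 μm/a
  chloride contribution → 1.498 μm/a
  total first-year rate 2.807 μm/a
Power-law: D(7) = r_corr · 7^0.667
  D(7) = 2.807 × 7^0.667 = 2.807 × 3.662 = 10.28 μm
  Mass loss = 10.28 μm × 8.96 g/cm³ = 92.08 g·m⁻²

D(7) = 92.1 g·m⁻²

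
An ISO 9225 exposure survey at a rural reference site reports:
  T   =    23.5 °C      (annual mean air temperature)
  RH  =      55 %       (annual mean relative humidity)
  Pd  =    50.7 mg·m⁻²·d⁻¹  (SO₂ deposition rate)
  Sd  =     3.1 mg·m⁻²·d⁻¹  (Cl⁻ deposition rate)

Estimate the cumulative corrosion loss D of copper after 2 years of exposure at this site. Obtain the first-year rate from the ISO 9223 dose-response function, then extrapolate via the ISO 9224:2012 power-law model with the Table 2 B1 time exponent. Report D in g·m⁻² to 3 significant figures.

D(2) = 6.36 g·m⁻²

copper: temperature factor f = -0.080·(13.5) = -1.0800
  Pd branch = 0.0053·Pd^0.26·e^(0.059·RH+f) = 0.1282 μm/a
  Sd branch = 0.01025·Sd^0.27·e^(0.036·RH+0.049·T) = 0.3187 μm/a
  r_corr = 0.1282 + 0.3187 = 0.4469 μm/a
Long-term exponent b (ISO 9224 Table 2, B1) = 0.667
  D(2) = 0.4469 × 2^0.667 = 0.4469 × 1.588 = 0.7095 μm
  Mass loss = 0.7095 μm × 8.96 g/cm³ = 6.358 g·m⁻²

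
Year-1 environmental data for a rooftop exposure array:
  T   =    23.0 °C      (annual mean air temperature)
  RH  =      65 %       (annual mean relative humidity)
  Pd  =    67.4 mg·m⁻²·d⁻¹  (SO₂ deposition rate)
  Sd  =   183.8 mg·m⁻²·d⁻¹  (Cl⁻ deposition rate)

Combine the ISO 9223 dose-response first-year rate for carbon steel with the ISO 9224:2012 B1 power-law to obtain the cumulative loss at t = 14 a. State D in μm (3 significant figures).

carbon steel: temperature factor f = -0.054·(13.0) = -0.7020
  Pd branch = 1.77·Pd^0.52·e^(0.02·RH+f) = 28.75 μm/a
  Cl⁻ term: 0.102·183.8^0.62·exp(0.033·65+0.04·23.0) = 55.41
  r_corr = 28.75 + 55.41 = 84.16 μm/a
ISO 9224: D(t) = r_corr · t^b with b = 0.523 (carbon steel, B1)
  D(14) = 84.16 × 14^0.523 = 84.16 × 3.976 = 334.6 μm

D(14) = 335 μm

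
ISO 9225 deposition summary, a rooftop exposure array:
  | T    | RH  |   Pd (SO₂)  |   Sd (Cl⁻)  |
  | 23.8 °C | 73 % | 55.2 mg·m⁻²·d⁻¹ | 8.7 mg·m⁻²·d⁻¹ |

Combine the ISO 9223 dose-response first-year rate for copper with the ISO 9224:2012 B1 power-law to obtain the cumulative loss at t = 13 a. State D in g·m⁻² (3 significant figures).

copper: temperature factor f = -0.080·(13.8) = -1.1040
  sulphur-dioxide contribution → 0.37 μm/a
  chloride contribution → 0.8169 μm/a
  ⇒ r_corr(copper) = 1.187 μm/a
Long-term exponent b (ISO 9224 Table 2, B1) = 0.667
  D(13) = 1.187 × 13^0.667 = 1.187 × 5.534 = 6.568 μm
  Mass loss = 6.568 μm × 8.96 g/cm³ = 58.85 g·m⁻²

D(13) = 58.9 g·m⁻²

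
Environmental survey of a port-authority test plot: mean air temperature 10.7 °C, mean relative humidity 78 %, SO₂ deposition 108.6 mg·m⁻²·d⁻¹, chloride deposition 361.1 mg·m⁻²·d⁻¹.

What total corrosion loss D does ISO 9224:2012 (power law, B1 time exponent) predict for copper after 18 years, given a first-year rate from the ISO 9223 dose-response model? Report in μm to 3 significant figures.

copper: temperature factor f = -0.080·(0.7) = -0.0560
  SO₂ term: 0.0053·108.6^0.26·exp(0.059·78-0.0560) = 1.69
  Sd branch = 0.01025·Sd^0.27·e^(0.036·RH+0.049·T) = 1.408 μm/a
  r_corr = 1.69 + 1.408 = 3.098 μm/a
ISO 9224: D(t) = r_corr · t^b with b = 0.667 (copper, B1)
  D(18) = 3.098 × 18^0.667 = 3.098 × 6.875 = 21.3 μm

D(18) = 21.3 μm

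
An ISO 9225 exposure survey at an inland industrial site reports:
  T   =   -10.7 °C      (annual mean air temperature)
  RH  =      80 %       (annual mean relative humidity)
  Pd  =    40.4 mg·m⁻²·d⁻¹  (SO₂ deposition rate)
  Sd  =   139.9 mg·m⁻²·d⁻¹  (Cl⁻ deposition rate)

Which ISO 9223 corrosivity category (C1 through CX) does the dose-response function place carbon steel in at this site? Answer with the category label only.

C2

carbon steel: T≤10 °C ⇒ hinge +0.150·(-10.7−10) = -3.1050
  SO₂ term: 1.77·40.4^0.52·exp(0.02·80-3.1050) = 2.69
  Sd branch = 0.102·Sd^0.62·e^(0.033·RH+0.04·T) = 19.94 μm/a
  r_corr = 2.69 + 19.94 = 22.63 μm/a
ISO 9223 Table 2 (carbon steel): 1.3 < 22.6 ≤ 25 μm/a ⇒ C2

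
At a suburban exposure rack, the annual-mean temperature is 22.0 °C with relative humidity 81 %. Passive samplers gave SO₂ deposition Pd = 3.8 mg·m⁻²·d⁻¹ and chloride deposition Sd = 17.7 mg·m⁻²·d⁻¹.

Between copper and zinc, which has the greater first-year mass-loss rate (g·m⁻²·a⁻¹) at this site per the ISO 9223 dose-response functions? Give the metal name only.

copper

copper: T>10 °C ⇒ hinge -0.080·(22.0−10) = -0.9600
  SO₂ term: 0.0053·3.8^0.26·exp(0.059·81-0.9600) = 0.3417
  Sd branch = 0.01025·Sd^0.27·e^(0.036·RH+0.049·T) = 1.209 μm/a
  r_corr = 0.3417 + 1.209 = 1.55 μm/a
  mass loss = 1.55 μm/a × 8.96 g/cm³ = 13.89 g·m⁻²·a⁻¹
zinc: f(T) = -0.071·(T−10) [T>10 °C] = -0.8520
  Pd branch = 0.0129·Pd^0.44·e^(0.046·RH+f) = 0.411 μm/a
  Cl⁻ term: 0.0175·17.7^0.57·exp(0.008·81+0.085·22.0) = 1.117
  sum: 0.411 + 1.117 → r_corr = 1.528 μm/a
  mass loss = 1.528 μm/a × 7.14 g/cm³ = 10.91 g·m⁻²·a⁻¹
Ordering by g·m⁻²·a⁻¹: copper (13.9) > zinc (10.9)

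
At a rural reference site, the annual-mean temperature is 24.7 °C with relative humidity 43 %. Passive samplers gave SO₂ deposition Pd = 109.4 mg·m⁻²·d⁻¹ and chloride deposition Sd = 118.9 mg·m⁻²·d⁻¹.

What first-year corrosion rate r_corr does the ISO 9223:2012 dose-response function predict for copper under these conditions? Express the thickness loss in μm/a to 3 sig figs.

copper: temperature factor f = -0.080·(14.7) = -1.1760
  Pd branch = 0.0053·Pd^0.26·e^(0.059·RH+f) = 0.07006 μm/a
  Sd branch = 0.01025·Sd^0.27·e^(0.036·RH+0.049·T) = 0.5874 μm/a
  sum: 0.07006 + 0.5874 → r_corr = 0.6575 μm/a

r_corr = 0.657 μm/a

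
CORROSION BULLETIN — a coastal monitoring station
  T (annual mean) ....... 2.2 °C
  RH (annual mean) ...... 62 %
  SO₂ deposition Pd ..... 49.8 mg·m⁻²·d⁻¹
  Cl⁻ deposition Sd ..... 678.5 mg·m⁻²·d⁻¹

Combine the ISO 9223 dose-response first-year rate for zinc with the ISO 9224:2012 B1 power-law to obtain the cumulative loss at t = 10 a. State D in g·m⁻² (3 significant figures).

zinc: f(T) = +0.038·(T−10) [T≤10 °C] = -0.2964
  Pd branch = 0.0129·Pd^0.44·e^(0.046·RH+f) = 0.9274 μm/a
  Cl⁻ term: 0.0175·678.5^0.57·exp(0.008·62+0.085·2.2) = 1.424
  sum: 0.9274 + 1.424 → r_corr = 2.352 μm/a
ISO 9224: D(t) = r_corr · t^b with b = 0.813 (zinc, B1)
  D(10) = 2.352 × 10^0.813 = 2.352 × 6.501 = 15.29 μm
  Mass loss = 15.29 μm × 7.14 g/cm³ = 109.2 g·m⁻²

D(10) = 109 g·m⁻²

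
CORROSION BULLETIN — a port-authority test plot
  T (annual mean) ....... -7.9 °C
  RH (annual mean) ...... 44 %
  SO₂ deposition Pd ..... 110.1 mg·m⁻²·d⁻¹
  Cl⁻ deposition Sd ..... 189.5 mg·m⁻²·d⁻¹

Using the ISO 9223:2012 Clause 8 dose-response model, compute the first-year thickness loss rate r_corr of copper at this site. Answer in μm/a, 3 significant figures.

copper: f(T) = +0.126·(T−10) [T≤10 °C] = -2.2554
  sulphur-dioxide contribution → 0.0253 μm/a
  chloride contribution → 0.1398 μm/a
  ⇒ r_corr(copper) = 0.1651 μm/a

r_corr = 0.165 μm/a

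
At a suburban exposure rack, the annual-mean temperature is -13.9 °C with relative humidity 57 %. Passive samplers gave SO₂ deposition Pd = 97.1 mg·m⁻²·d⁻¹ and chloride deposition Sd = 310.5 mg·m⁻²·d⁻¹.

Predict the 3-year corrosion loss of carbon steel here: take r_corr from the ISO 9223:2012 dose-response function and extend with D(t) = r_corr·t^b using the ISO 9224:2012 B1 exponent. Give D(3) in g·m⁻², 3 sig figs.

carbon steel: f(T) = +0.150·(T−10) [T≤10 °C] = -3.5850
  sulphur-dioxide contribution → 1.658 μm/a
  chloride contribution → 13.46 μm/a
  total first-year rate 15.12 μm/a
Power-law: D(3) = r_corr · 3^0.523
  D(3) = 15.12 × 3^0.523 = 15.12 × 1.776 = 26.86 μm
  Mass loss = 26.86 μm × 7.85 g/cm³ = 210.8 g·m⁻²

D(3) = 211 g·m⁻²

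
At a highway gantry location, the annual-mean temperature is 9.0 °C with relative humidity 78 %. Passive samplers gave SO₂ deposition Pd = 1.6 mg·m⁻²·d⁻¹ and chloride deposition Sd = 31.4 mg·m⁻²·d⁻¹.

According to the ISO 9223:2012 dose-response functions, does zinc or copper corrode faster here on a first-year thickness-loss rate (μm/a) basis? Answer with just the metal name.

copper

zinc: temperature factor f = +0.038·(-1.0) = -0.0380
  SO₂ term: 0.0129·1.6^0.44·exp(0.046·78-0.0380) = 0.5523
  Sd branch = 0.0175·Sd^0.57·e^(0.008·RH+0.085·T) = 0.5006 μm/a
  r_corr = 0.5523 + 0.5006 = 1.053 μm/a
copper: temperature factor f = +0.126·(-1.0) = -0.1260
  Pd branch = 0.0053·Pd^0.26·e^(0.059·RH+f) = 0.5263 μm/a
  Cl⁻ term: 0.01025·31.4^0.27·exp(0.036·78+0.049·9.0) = 0.6698
  r_corr = 0.5263 + 0.6698 = 1.196 μm/a
Ordering by μm/a: copper (1.2) > zinc (1.05)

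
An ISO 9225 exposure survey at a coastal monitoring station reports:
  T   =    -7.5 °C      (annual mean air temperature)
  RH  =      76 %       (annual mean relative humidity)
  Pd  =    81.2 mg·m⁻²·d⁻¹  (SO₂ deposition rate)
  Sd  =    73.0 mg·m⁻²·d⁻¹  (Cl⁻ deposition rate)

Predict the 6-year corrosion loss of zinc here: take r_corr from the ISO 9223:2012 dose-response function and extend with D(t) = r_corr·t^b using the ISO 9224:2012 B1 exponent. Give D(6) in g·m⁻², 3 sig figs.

zinc: temperature factor f = +0.038·(-17.5) = -0.6650
  sulphur-dioxide contribution → 1.515 μm/a
  chloride contribution → 0.196 μm/a
  ⇒ r_corr(zinc) = 1.711 μm/a
ISO 9224: D(t) = r_corr · t^b with b = 0.813 (zinc, B1)
  D(6) = 1.711 × 6^0.813 = 1.711 × 4.292 = 7.341 μm
  Mass loss = 7.341 μm × 7.14 g/cm³ = 52.42 g·m⁻²

D(6) = 52.4 g·m⁻²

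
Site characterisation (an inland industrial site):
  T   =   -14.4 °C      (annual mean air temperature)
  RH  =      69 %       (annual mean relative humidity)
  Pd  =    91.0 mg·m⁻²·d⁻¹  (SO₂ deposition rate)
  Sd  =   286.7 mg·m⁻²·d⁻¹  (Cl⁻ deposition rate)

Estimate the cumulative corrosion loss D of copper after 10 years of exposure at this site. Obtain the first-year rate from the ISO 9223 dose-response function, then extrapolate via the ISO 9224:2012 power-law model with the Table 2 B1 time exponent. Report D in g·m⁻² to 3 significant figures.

copper: T≤10 °C ⇒ hinge +0.126·(-14.4−10) = -3.0744
  sulphur-dioxide contribution → 0.04639 μm/a
  chloride contribution → 0.2796 μm/a
  total first-year rate 0.326 μm/a
ISO 9224: D(t) = r_corr · t^b with b = 0.667 (copper, B1)
  D(10) = 0.326 × 10^0.667 = 0.326 × 4.645 = 1.514 μm
  Mass loss = 1.514 μm × 8.96 g/cm³ = 13.57 g·m⁻²

D(10) = 13.6 g·m⁻²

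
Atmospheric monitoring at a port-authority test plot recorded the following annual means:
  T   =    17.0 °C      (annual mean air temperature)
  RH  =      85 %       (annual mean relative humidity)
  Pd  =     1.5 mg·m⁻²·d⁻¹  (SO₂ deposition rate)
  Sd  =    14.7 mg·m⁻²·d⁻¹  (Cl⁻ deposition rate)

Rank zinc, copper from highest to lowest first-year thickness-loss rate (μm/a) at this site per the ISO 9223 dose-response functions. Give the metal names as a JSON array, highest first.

zinc: f(T) = -0.071·(T−10) [T>10 °C] = -0.4970
  Pd branch = 0.0129·Pd^0.44·e^(0.046·RH+f) = 0.4681 μm/a
  Sd branch = 0.0175·Sd^0.57·e^(0.008·RH+0.085·T) = 0.6781 μm/a
  r_corr = 0.4681 + 0.6781 = 1.146 μm/a
copper: f(T) = -0.080·(T−10) [T>10 °C] = -0.5600
  Pd branch = 0.0053·Pd^0.26·e^(0.059·RH+f) = 0.5068 μm/a
  Cl⁻ term: 0.01025·14.7^0.27·exp(0.036·85+0.049·17.0) = 1.039
  r_corr = 0.5068 + 1.039 = 1.546 μm/a
Ordering by μm/a: copper (1.55) > zinc (1.15)

["copper", "zinc"]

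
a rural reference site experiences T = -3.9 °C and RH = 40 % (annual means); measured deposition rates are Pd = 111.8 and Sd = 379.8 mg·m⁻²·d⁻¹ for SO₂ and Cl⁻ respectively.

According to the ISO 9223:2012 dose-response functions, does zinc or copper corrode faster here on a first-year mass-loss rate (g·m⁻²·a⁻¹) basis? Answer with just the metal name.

zinc

zinc: temperature factor f = +0.038·(-13.9) = -0.5282
  SO₂ term: 0.0129·111.8^0.44·exp(0.046·40-0.5282) = 0.3816
  Sd branch = 0.0175·Sd^0.57·e^(0.008·RH+0.085·T) = 0.511 μm/a
  r_corr = 0.3816 + 0.511 = 0.8926 μm/a
  mass loss = 0.8926 μm/a × 7.14 g/cm³ = 6.373 g·m⁻²·a⁻¹
copper: T≤10 °C ⇒ hinge +0.126·(-3.9−10) = -1.7514
  Pd branch = 0.0053·Pd^0.26·e^(0.059·RH+f) = 0.0332 μm/a
  Sd branch = 0.01025·Sd^0.27·e^(0.036·RH+0.049·T) = 0.1777 μm/a
  r_corr = 0.0332 + 0.1777 = 0.2109 μm/a
  mass loss = 0.2109 μm/a × 8.96 g/cm³ = 1.889 g·m⁻²·a⁻¹
Ordering by g·m⁻²·a⁻¹: zinc (6.37) > copper (1.89)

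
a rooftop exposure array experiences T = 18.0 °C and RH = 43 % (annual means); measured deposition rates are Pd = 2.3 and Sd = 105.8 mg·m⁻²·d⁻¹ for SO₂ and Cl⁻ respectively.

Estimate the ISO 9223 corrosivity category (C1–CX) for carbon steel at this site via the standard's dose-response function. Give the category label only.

carbon steel: T>10 °C ⇒ hinge -0.054·(18.0−10) = -0.4320
  SO₂ term: 1.77·2.3^0.52·exp(0.02·43-0.4320) = 4.187
  Sd branch = 0.102·Sd^0.62·e^(0.033·RH+0.04·T) = 15.59 μm/a
  r_corr = 4.187 + 15.59 = 19.77 μm/a
19.8 μm/a falls in (1.3, 25] for carbon steel → category C2

C2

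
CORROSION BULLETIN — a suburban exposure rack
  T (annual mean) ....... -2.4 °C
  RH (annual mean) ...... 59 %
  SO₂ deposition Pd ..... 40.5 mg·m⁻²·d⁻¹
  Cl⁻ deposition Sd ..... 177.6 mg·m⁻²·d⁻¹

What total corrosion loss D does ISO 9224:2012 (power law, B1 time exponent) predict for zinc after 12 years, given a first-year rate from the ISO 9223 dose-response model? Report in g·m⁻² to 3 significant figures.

zinc: T≤10 °C ⇒ hinge +0.038·(-2.4−10) = -0.4712
  Pd branch = 0.0129·Pd^0.44·e^(0.046·RH+f) = 0.6193 μm/a
  Cl⁻ term: 0.0175·177.6^0.57·exp(0.008·59+0.085·-2.4) = 0.4381
  sum: 0.6193 + 0.4381 → r_corr = 1.057 μm/a
Power-law: D(12) = r_corr · 12^0.813
  D(12) = 1.057 × 12^0.813 = 1.057 × 7.54 = 7.973 μm
  Mass loss = 7.973 μm × 7.14 g/cm³ = 56.93 g·m⁻²

D(12) = 56.9 g·m⁻²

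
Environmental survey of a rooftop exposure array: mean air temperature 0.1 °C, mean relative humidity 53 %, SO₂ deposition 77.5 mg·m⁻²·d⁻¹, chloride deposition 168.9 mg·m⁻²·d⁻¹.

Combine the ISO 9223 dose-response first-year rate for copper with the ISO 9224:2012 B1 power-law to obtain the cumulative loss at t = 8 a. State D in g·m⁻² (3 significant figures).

D(8) = 13.8 g·m⁻²

copper: T≤10 °C ⇒ hinge +0.126·(0.1−10) = -1.2474
  Pd branch = 0.0053·Pd^0.26·e^(0.059·RH+f) = 0.1076 μm/a
  Sd branch = 0.01025·Sd^0.27·e^(0.036·RH+0.049·T) = 0.2773 μm/a
  r_corr = 0.1076 + 0.2773 = 0.3849 μm/a
Power-law: D(8) = r_corr · 8^0.667
  D(8) = 0.3849 × 8^0.667 = 0.3849 × 4.003 = 1.541 μm
  Mass loss = 1.541 μm × 8.96 g/cm³ = 13.8 g·m⁻²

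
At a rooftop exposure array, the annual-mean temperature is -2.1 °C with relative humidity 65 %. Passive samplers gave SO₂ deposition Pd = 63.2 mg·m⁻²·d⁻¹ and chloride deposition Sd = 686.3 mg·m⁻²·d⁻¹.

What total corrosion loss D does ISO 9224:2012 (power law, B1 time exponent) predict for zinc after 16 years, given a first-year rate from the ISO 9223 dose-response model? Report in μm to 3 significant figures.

zinc: temperature factor f = +0.038·(-12.1) = -0.4598
  Pd branch = 0.0129·Pd^0.44·e^(0.046·RH+f) = 1.004 μm/a
  Sd branch = 0.0175·Sd^0.57·e^(0.008·RH+0.085·T) = 1.019 μm/a
  sum: 1.004 + 1.019 → r_corr = 2.023 μm/a
Power-law: D(16) = r_corr · 16^0.813
  D(16) = 2.023 × 16^0.813 = 2.023 × 9.527 = 19.27 μm

D(16) = 19.3 μm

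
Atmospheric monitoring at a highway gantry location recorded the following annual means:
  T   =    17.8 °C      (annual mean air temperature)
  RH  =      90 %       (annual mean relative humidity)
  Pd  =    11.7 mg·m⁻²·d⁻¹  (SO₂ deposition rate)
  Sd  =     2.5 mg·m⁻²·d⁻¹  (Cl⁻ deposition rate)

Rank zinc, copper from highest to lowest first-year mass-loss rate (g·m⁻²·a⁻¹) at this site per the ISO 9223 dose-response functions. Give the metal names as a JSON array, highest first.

zinc: f(T) = -0.071·(T−10) [T>10 °C] = -0.5538
  Pd branch = 0.0129·Pd^0.44·e^(0.046·RH+f) = 1.374 μm/a
  Cl⁻ term: 0.0175·2.5^0.57·exp(0.008·90+0.085·17.8) = 0.2752
  r_corr = 1.374 + 0.2752 = 1.649 μm/a
  mass loss = 1.649 μm/a × 7.14 g/cm³ = 11.78 g·m⁻²·a⁻¹
copper: T>10 °C ⇒ hinge -0.080·(17.8−10) = -0.6240
  SO₂ term: 0.0053·11.7^0.26·exp(0.059·90-0.6240) = 1.089
  Cl⁻ term: 0.01025·2.5^0.27·exp(0.036·90+0.049·17.8) = 0.8018
  r_corr = 1.089 + 0.8018 = 1.891 μm/a
  mass loss = 1.891 μm/a × 8.96 g/cm³ = 16.94 g·m⁻²·a⁻¹
Ordering by g·m⁻²·a⁻¹: copper (16.9) > zinc (11.8)

["copper", "zinc"]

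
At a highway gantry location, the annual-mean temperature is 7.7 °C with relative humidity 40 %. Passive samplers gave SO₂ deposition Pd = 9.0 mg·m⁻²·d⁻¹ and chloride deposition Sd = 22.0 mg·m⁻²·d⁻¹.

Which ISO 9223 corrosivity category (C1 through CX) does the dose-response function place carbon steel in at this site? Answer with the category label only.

C2

carbon steel: f(T) = +0.150·(T−10) [T≤10 °C] = -0.3450
  sulphur-dioxide contribution → 8.745 μm/a
  chloride contribution → 3.531 μm/a
  total first-year rate 12.28 μm/a
ISO 9223 Table 2 (carbon steel): 1.3 < 12.3 ≤ 25 μm/a ⇒ C2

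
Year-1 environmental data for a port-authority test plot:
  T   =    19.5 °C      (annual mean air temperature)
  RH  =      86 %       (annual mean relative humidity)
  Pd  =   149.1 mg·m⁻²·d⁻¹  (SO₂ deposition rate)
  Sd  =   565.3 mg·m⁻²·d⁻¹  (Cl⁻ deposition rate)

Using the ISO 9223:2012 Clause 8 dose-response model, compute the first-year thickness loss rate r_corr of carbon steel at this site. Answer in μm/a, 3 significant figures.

r_corr = 273 μm/a

carbon steel: temperature factor f = -0.054·(9.5) = -0.5130
  sulphur-dioxide contribution → 79.87 μm/a
  chloride contribution → 193.3 μm/a
  ⇒ r_corr(carbon steel) = 273.2 μm/a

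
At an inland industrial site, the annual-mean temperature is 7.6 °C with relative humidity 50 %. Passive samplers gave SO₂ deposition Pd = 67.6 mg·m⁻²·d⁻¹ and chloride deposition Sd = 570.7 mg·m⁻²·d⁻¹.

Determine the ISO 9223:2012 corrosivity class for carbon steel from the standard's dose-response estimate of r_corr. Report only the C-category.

C4

carbon steel: f(T) = +0.150·(T−10) [T≤10 °C] = -0.3600
  sulphur-dioxide contribution → 30.03 μm/a
  chloride contribution → 36.83 μm/a
  total first-year rate 66.85 μm/a
66.9 μm/a falls in (50, 80] for carbon steel → category C4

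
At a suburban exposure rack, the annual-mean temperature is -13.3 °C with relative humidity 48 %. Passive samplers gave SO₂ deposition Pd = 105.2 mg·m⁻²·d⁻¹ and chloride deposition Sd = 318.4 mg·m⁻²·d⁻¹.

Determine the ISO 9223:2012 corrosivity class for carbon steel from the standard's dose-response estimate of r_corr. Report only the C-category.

C2

carbon steel: f(T) = +0.150·(T−10) [T≤10 °C] = -3.4950
  sulphur-dioxide contribution → 1.579 μm/a
  chloride contribution → 10.41 μm/a
  total first-year rate 11.99 μm/a
12 μm/a falls in (1.3, 25] for carbon steel → category C2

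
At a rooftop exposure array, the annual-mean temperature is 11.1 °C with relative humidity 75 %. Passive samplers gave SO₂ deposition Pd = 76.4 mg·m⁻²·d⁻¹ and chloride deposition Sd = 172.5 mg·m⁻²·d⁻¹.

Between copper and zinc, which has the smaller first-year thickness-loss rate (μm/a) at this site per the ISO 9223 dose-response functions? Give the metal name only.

copper

copper: f(T) = -0.080·(T−10) [T>10 °C] = -0.0880
  SO₂ term: 0.0053·76.4^0.26·exp(0.059·75-0.0880) = 1.251
  Cl⁻ term: 0.01025·172.5^0.27·exp(0.036·75+0.049·11.1) = 1.056
  sum: 1.251 + 1.056 → r_corr = 2.307 μm/a
zinc: f(T) = -0.071·(T−10) [T>10 °C] = -0.0781
  Pd branch = 0.0129·Pd^0.44·e^(0.046·RH+f) = 2.532 μm/a
  Cl⁻ term: 0.0175·172.5^0.57·exp(0.008·75+0.085·11.1) = 1.543
  r_corr = 2.532 + 1.543 = 4.075 μm/a
Ordering by μm/a: zinc (4.08) > copper (2.31)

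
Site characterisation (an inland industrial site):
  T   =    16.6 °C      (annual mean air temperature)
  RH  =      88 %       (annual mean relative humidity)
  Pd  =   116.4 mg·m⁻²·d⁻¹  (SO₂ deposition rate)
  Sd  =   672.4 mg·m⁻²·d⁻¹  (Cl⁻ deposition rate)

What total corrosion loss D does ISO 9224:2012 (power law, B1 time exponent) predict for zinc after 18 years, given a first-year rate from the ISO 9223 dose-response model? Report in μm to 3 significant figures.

D(18) = 102 μm

zinc: f(T) = -0.071·(T−10) [T>10 °C] = -0.4686
  SO₂ term: 0.0129·116.4^0.44·exp(0.046·88-0.4686) = 3.751
  Cl⁻ term: 0.0175·672.4^0.57·exp(0.008·88+0.085·16.6) = 5.934
  r_corr = 3.751 + 5.934 = 9.684 μm/a
Long-term exponent b (ISO 9224 Table 2, B1) = 0.813
  D(18) = 9.684 × 18^0.813 = 9.684 × 10.48 = 101.5 μm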